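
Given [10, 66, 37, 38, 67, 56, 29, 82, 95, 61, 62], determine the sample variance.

599.3636

Step 1: Compute the mean: (10 + 66 + 37 + 38 + 67 + 56 + 29 + 82 + 95 + 61 + 62) / 11 = 54.8182
Step 2: Compute squared deviations from the mean:
  (10 - 54.8182)^2 = 2008.6694
  (66 - 54.8182)^2 = 125.0331
  (37 - 54.8182)^2 = 317.4876
  (38 - 54.8182)^2 = 282.8512
  (67 - 54.8182)^2 = 148.3967
  (56 - 54.8182)^2 = 1.3967
  (29 - 54.8182)^2 = 666.5785
  (82 - 54.8182)^2 = 738.8512
  (95 - 54.8182)^2 = 1614.5785
  (61 - 54.8182)^2 = 38.2149
  (62 - 54.8182)^2 = 51.5785
Step 3: Sum of squared deviations = 5993.6364
Step 4: Sample variance = 5993.6364 / 10 = 599.3636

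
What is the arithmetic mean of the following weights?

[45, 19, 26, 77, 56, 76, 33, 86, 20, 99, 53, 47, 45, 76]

54.1429

Step 1: Sum all values: 45 + 19 + 26 + 77 + 56 + 76 + 33 + 86 + 20 + 99 + 53 + 47 + 45 + 76 = 758
Step 2: Count the number of values: n = 14
Step 3: Mean = sum / n = 758 / 14 = 54.1429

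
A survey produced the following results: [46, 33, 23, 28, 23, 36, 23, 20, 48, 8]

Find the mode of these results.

23

Step 1: Count the frequency of each value:
  8: appears 1 time(s)
  20: appears 1 time(s)
  23: appears 3 time(s)
  28: appears 1 time(s)
  33: appears 1 time(s)
  36: appears 1 time(s)
  46: appears 1 time(s)
  48: appears 1 time(s)
Step 2: The value 23 appears most frequently (3 times).
Step 3: Mode = 23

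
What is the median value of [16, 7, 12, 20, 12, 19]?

14

Step 1: Sort the data in ascending order: [7, 12, 12, 16, 19, 20]
Step 2: The number of values is n = 6.
Step 3: Since n is even, the median is the average of positions 3 and 4:
  Median = (12 + 16) / 2 = 14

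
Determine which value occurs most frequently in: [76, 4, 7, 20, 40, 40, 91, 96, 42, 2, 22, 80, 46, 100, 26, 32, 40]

40

Step 1: Count the frequency of each value:
  2: appears 1 time(s)
  4: appears 1 time(s)
  7: appears 1 time(s)
  20: appears 1 time(s)
  22: appears 1 time(s)
  26: appears 1 time(s)
  32: appears 1 time(s)
  40: appears 3 time(s)
  42: appears 1 time(s)
  46: appears 1 time(s)
  76: appears 1 time(s)
  80: appears 1 time(s)
  91: appears 1 time(s)
  96: appears 1 time(s)
  100: appears 1 time(s)
Step 2: The value 40 appears most frequently (3 times).
Step 3: Mode = 40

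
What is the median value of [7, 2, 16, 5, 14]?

7

Step 1: Sort the data in ascending order: [2, 5, 7, 14, 16]
Step 2: The number of values is n = 5.
Step 3: Since n is odd, the median is the middle value at position 3: 7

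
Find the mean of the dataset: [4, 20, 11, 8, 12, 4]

9.8333

Step 1: Sum all values: 4 + 20 + 11 + 8 + 12 + 4 = 59
Step 2: Count the number of values: n = 6
Step 3: Mean = sum / n = 59 / 6 = 9.8333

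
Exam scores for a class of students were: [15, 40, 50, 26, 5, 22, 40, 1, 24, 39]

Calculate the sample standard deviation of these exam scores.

16.1369

Step 1: Compute the mean: 26.2
Step 2: Sum of squared deviations from the mean: 2343.6
Step 3: Sample variance = 2343.6 / 9 = 260.4
Step 4: Standard deviation = sqrt(260.4) = 16.1369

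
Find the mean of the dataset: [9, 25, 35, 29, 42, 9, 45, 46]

30

Step 1: Sum all values: 9 + 25 + 35 + 29 + 42 + 9 + 45 + 46 = 240
Step 2: Count the number of values: n = 8
Step 3: Mean = sum / n = 240 / 8 = 30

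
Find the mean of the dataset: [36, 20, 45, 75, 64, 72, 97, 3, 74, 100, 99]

62.2727

Step 1: Sum all values: 36 + 20 + 45 + 75 + 64 + 72 + 97 + 3 + 74 + 100 + 99 = 685
Step 2: Count the number of values: n = 11
Step 3: Mean = sum / n = 685 / 11 = 62.2727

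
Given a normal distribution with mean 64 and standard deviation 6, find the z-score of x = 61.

-0.5

Step 1: Recall the z-score formula: z = (x - mu) / sigma
Step 2: Substitute values: z = (61 - 64) / 6
Step 3: z = -3 / 6 = -0.5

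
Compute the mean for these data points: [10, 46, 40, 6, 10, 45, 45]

28.8571

Step 1: Sum all values: 10 + 46 + 40 + 6 + 10 + 45 + 45 = 202
Step 2: Count the number of values: n = 7
Step 3: Mean = sum / n = 202 / 7 = 28.8571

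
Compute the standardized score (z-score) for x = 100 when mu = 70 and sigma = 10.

3

Step 1: Recall the z-score formula: z = (x - mu) / sigma
Step 2: Substitute values: z = (100 - 70) / 10
Step 3: z = 30 / 10 = 3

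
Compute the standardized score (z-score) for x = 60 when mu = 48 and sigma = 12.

1

Step 1: Recall the z-score formula: z = (x - mu) / sigma
Step 2: Substitute values: z = (60 - 48) / 12
Step 3: z = 12 / 12 = 1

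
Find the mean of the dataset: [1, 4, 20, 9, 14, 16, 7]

10.1429

Step 1: Sum all values: 1 + 4 + 20 + 9 + 14 + 16 + 7 = 71
Step 2: Count the number of values: n = 7
Step 3: Mean = sum / n = 71 / 7 = 10.1429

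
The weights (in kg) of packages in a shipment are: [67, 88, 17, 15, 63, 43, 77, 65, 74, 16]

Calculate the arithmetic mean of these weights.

52.5

Step 1: Sum all values: 67 + 88 + 17 + 15 + 63 + 43 + 77 + 65 + 74 + 16 = 525
Step 2: Count the number of values: n = 10
Step 3: Mean = sum / n = 525 / 10 = 52.5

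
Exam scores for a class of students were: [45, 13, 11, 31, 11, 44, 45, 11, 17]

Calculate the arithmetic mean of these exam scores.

25.3333

Step 1: Sum all values: 45 + 13 + 11 + 31 + 11 + 44 + 45 + 11 + 17 = 228
Step 2: Count the number of values: n = 9
Step 3: Mean = sum / n = 228 / 9 = 25.3333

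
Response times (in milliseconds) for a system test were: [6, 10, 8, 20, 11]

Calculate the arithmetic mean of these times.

11

Step 1: Sum all values: 6 + 10 + 8 + 20 + 11 = 55
Step 2: Count the number of values: n = 5
Step 3: Mean = sum / n = 55 / 5 = 11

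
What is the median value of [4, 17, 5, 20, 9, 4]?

7

Step 1: Sort the data in ascending order: [4, 4, 5, 9, 17, 20]
Step 2: The number of values is n = 6.
Step 3: Since n is even, the median is the average of positions 3 and 4:
  Median = (5 + 9) / 2 = 7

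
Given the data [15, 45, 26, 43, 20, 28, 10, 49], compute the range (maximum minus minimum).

39

Step 1: Identify the maximum value: max = 49
Step 2: Identify the minimum value: min = 10
Step 3: Range = max - min = 49 - 10 = 39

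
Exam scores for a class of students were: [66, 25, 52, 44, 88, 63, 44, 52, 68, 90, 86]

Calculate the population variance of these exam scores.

391.3223

Step 1: Compute the mean: (66 + 25 + 52 + 44 + 88 + 63 + 44 + 52 + 68 + 90 + 86) / 11 = 61.6364
Step 2: Compute squared deviations from the mean:
  (66 - 61.6364)^2 = 19.0413
  (25 - 61.6364)^2 = 1342.2231
  (52 - 61.6364)^2 = 92.8595
  (44 - 61.6364)^2 = 311.0413
  (88 - 61.6364)^2 = 695.0413
  (63 - 61.6364)^2 = 1.8595
  (44 - 61.6364)^2 = 311.0413
  (52 - 61.6364)^2 = 92.8595
  (68 - 61.6364)^2 = 40.4959
  (90 - 61.6364)^2 = 804.4959
  (86 - 61.6364)^2 = 593.5868
Step 3: Sum of squared deviations = 4304.5455
Step 4: Population variance = 4304.5455 / 11 = 391.3223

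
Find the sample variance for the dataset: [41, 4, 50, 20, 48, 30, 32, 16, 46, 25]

231.9556

Step 1: Compute the mean: (41 + 4 + 50 + 20 + 48 + 30 + 32 + 16 + 46 + 25) / 10 = 31.2
Step 2: Compute squared deviations from the mean:
  (41 - 31.2)^2 = 96.04
  (4 - 31.2)^2 = 739.84
  (50 - 31.2)^2 = 353.44
  (20 - 31.2)^2 = 125.44
  (48 - 31.2)^2 = 282.24
  (30 - 31.2)^2 = 1.44
  (32 - 31.2)^2 = 0.64
  (16 - 31.2)^2 = 231.04
  (46 - 31.2)^2 = 219.04
  (25 - 31.2)^2 = 38.44
Step 3: Sum of squared deviations = 2087.6
Step 4: Sample variance = 2087.6 / 9 = 231.9556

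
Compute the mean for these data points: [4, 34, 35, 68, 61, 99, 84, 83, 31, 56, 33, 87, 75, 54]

57.4286

Step 1: Sum all values: 4 + 34 + 35 + 68 + 61 + 99 + 84 + 83 + 31 + 56 + 33 + 87 + 75 + 54 = 804
Step 2: Count the number of values: n = 14
Step 3: Mean = sum / n = 804 / 14 = 57.4286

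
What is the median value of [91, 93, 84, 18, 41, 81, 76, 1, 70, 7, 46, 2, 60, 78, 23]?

60

Step 1: Sort the data in ascending order: [1, 2, 7, 18, 23, 41, 46, 60, 70, 76, 78, 81, 84, 91, 93]
Step 2: The number of values is n = 15.
Step 3: Since n is odd, the median is the middle value at position 8: 60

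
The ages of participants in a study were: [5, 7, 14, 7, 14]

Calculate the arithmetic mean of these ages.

9.4

Step 1: Sum all values: 5 + 7 + 14 + 7 + 14 = 47
Step 2: Count the number of values: n = 5
Step 3: Mean = sum / n = 47 / 5 = 9.4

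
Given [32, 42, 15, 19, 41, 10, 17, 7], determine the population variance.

163.3594

Step 1: Compute the mean: (32 + 42 + 15 + 19 + 41 + 10 + 17 + 7) / 8 = 22.875
Step 2: Compute squared deviations from the mean:
  (32 - 22.875)^2 = 83.2656
  (42 - 22.875)^2 = 365.7656
  (15 - 22.875)^2 = 62.0156
  (19 - 22.875)^2 = 15.0156
  (41 - 22.875)^2 = 328.5156
  (10 - 22.875)^2 = 165.7656
  (17 - 22.875)^2 = 34.5156
  (7 - 22.875)^2 = 252.0156
Step 3: Sum of squared deviations = 1306.875
Step 4: Population variance = 1306.875 / 8 = 163.3594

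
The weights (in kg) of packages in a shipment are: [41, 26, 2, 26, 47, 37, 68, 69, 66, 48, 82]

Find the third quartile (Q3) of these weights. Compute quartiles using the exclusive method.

68

Step 1: Sort the data: [2, 26, 26, 37, 41, 47, 48, 66, 68, 69, 82]
Step 2: n = 11
Step 3: Using the exclusive quartile method:
  Q1 = 26
  Q2 (median) = 47
  Q3 = 68
  IQR = Q3 - Q1 = 68 - 26 = 42
Step 4: Q3 = 68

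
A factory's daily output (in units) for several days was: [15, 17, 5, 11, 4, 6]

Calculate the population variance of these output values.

25.2222

Step 1: Compute the mean: (15 + 17 + 5 + 11 + 4 + 6) / 6 = 9.6667
Step 2: Compute squared deviations from the mean:
  (15 - 9.6667)^2 = 28.4444
  (17 - 9.6667)^2 = 53.7778
  (5 - 9.6667)^2 = 21.7778
  (11 - 9.6667)^2 = 1.7778
  (4 - 9.6667)^2 = 32.1111
  (6 - 9.6667)^2 = 13.4444
Step 3: Sum of squared deviations = 151.3333
Step 4: Population variance = 151.3333 / 6 = 25.2222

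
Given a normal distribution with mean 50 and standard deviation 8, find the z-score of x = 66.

2

Step 1: Recall the z-score formula: z = (x - mu) / sigma
Step 2: Substitute values: z = (66 - 50) / 8
Step 3: z = 16 / 8 = 2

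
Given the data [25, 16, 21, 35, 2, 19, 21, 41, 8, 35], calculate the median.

21

Step 1: Sort the data in ascending order: [2, 8, 16, 19, 21, 21, 25, 35, 35, 41]
Step 2: The number of values is n = 10.
Step 3: Since n is even, the median is the average of positions 5 and 6:
  Median = (21 + 21) / 2 = 21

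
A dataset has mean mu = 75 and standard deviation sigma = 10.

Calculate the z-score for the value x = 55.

-2

Step 1: Recall the z-score formula: z = (x - mu) / sigma
Step 2: Substitute values: z = (55 - 75) / 10
Step 3: z = -20 / 10 = -2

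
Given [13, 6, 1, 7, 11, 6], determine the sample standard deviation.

4.2269

Step 1: Compute the mean: 7.3333
Step 2: Sum of squared deviations from the mean: 89.3333
Step 3: Sample variance = 89.3333 / 5 = 17.8667
Step 4: Standard deviation = sqrt(17.8667) = 4.2269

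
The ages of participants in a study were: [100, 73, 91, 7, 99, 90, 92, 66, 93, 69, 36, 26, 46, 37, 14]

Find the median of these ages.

69

Step 1: Sort the data in ascending order: [7, 14, 26, 36, 37, 46, 66, 69, 73, 90, 91, 92, 93, 99, 100]
Step 2: The number of values is n = 15.
Step 3: Since n is odd, the median is the middle value at position 8: 69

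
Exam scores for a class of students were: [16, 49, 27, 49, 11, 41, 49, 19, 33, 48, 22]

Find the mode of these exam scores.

49

Step 1: Count the frequency of each value:
  11: appears 1 time(s)
  16: appears 1 time(s)
  19: appears 1 time(s)
  22: appears 1 time(s)
  27: appears 1 time(s)
  33: appears 1 time(s)
  41: appears 1 time(s)
  48: appears 1 time(s)
  49: appears 3 time(s)
Step 2: The value 49 appears most frequently (3 times).
Step 3: Mode = 49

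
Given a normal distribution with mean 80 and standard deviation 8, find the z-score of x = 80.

0

Step 1: Recall the z-score formula: z = (x - mu) / sigma
Step 2: Substitute values: z = (80 - 80) / 8
Step 3: z = 0 / 8 = 0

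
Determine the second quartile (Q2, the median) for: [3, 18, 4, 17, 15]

15

Step 1: Sort the data: [3, 4, 15, 17, 18]
Step 2: n = 5
Step 3: Q2 is the median. Since n is odd, it is the middle value at position 3: 15
Step 4: Q2 = 15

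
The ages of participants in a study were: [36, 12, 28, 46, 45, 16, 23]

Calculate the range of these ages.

34

Step 1: Identify the maximum value: max = 46
Step 2: Identify the minimum value: min = 12
Step 3: Range = max - min = 46 - 12 = 34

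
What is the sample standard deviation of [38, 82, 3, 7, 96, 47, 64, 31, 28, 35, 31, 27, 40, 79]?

27.517

Step 1: Compute the mean: 43.4286
Step 2: Sum of squared deviations from the mean: 9843.4286
Step 3: Sample variance = 9843.4286 / 13 = 757.1868
Step 4: Standard deviation = sqrt(757.1868) = 27.517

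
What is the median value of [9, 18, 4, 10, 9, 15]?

9.5

Step 1: Sort the data in ascending order: [4, 9, 9, 10, 15, 18]
Step 2: The number of values is n = 6.
Step 3: Since n is even, the median is the average of positions 3 and 4:
  Median = (9 + 10) / 2 = 9.5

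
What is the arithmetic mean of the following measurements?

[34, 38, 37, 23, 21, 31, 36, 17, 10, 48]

29.5

Step 1: Sum all values: 34 + 38 + 37 + 23 + 21 + 31 + 36 + 17 + 10 + 48 = 295
Step 2: Count the number of values: n = 10
Step 3: Mean = sum / n = 295 / 10 = 29.5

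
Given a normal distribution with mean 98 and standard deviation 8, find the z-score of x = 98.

0

Step 1: Recall the z-score formula: z = (x - mu) / sigma
Step 2: Substitute values: z = (98 - 98) / 8
Step 3: z = 0 / 8 = 0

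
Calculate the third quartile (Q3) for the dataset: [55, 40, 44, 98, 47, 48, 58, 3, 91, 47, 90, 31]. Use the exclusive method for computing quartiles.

82

Step 1: Sort the data: [3, 31, 40, 44, 47, 47, 48, 55, 58, 90, 91, 98]
Step 2: n = 12
Step 3: Using the exclusive quartile method:
  Q1 = 41
  Q2 (median) = 47.5
  Q3 = 82
  IQR = Q3 - Q1 = 82 - 41 = 41
Step 4: Q3 = 82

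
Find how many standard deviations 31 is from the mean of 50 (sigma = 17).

-1.1176

Step 1: Recall the z-score formula: z = (x - mu) / sigma
Step 2: Substitute values: z = (31 - 50) / 17
Step 3: z = -19 / 17 = -1.1176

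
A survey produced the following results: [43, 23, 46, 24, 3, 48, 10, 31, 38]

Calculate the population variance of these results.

225.1358

Step 1: Compute the mean: (43 + 23 + 46 + 24 + 3 + 48 + 10 + 31 + 38) / 9 = 29.5556
Step 2: Compute squared deviations from the mean:
  (43 - 29.5556)^2 = 180.7531
  (23 - 29.5556)^2 = 42.9753
  (46 - 29.5556)^2 = 270.4198
  (24 - 29.5556)^2 = 30.8642
  (3 - 29.5556)^2 = 705.1975
  (48 - 29.5556)^2 = 340.1975
  (10 - 29.5556)^2 = 382.4198
  (31 - 29.5556)^2 = 2.0864
  (38 - 29.5556)^2 = 71.3086
Step 3: Sum of squared deviations = 2026.2222
Step 4: Population variance = 2026.2222 / 9 = 225.1358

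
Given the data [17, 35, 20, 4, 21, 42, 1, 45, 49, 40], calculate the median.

28

Step 1: Sort the data in ascending order: [1, 4, 17, 20, 21, 35, 40, 42, 45, 49]
Step 2: The number of values is n = 10.
Step 3: Since n is even, the median is the average of positions 5 and 6:
  Median = (21 + 35) / 2 = 28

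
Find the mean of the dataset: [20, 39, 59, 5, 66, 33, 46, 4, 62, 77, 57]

42.5455

Step 1: Sum all values: 20 + 39 + 59 + 5 + 66 + 33 + 46 + 4 + 62 + 77 + 57 = 468
Step 2: Count the number of values: n = 11
Step 3: Mean = sum / n = 468 / 11 = 42.5455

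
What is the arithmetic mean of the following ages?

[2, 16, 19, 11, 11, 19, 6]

12

Step 1: Sum all values: 2 + 16 + 19 + 11 + 11 + 19 + 6 = 84
Step 2: Count the number of values: n = 7
Step 3: Mean = sum / n = 84 / 7 = 12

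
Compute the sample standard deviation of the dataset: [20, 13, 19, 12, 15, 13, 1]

6.2374

Step 1: Compute the mean: 13.2857
Step 2: Sum of squared deviations from the mean: 233.4286
Step 3: Sample variance = 233.4286 / 6 = 38.9048
Step 4: Standard deviation = sqrt(38.9048) = 6.2374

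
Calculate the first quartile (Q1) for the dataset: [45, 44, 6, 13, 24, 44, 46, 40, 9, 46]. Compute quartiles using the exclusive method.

12

Step 1: Sort the data: [6, 9, 13, 24, 40, 44, 44, 45, 46, 46]
Step 2: n = 10
Step 3: Using the exclusive quartile method:
  Q1 = 12
  Q2 (median) = 42
  Q3 = 45.25
  IQR = Q3 - Q1 = 45.25 - 12 = 33.25
Step 4: Q1 = 12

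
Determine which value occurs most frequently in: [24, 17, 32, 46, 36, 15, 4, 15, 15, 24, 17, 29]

15

Step 1: Count the frequency of each value:
  4: appears 1 time(s)
  15: appears 3 time(s)
  17: appears 2 time(s)
  24: appears 2 time(s)
  29: appears 1 time(s)
  32: appears 1 time(s)
  36: appears 1 time(s)
  46: appears 1 time(s)
Step 2: The value 15 appears most frequently (3 times).
Step 3: Mode = 15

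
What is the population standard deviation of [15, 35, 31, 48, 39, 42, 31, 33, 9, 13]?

12.4032

Step 1: Compute the mean: 29.6
Step 2: Sum of squared deviations from the mean: 1538.4
Step 3: Population variance = 1538.4 / 10 = 153.84
Step 4: Standard deviation = sqrt(153.84) = 12.4032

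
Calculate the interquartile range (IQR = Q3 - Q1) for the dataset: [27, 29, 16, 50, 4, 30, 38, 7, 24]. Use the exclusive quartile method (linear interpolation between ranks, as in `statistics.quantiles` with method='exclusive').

22.5

Step 1: Sort the data: [4, 7, 16, 24, 27, 29, 30, 38, 50]
Step 2: n = 9
Step 3: Using the exclusive quartile method:
  Q1 = 11.5
  Q2 (median) = 27
  Q3 = 34
  IQR = Q3 - Q1 = 34 - 11.5 = 22.5
Step 4: IQR = 22.5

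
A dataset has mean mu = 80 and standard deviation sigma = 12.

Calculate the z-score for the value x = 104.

2

Step 1: Recall the z-score formula: z = (x - mu) / sigma
Step 2: Substitute values: z = (104 - 80) / 12
Step 3: z = 24 / 12 = 2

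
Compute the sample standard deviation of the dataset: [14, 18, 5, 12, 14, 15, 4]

5.2509

Step 1: Compute the mean: 11.7143
Step 2: Sum of squared deviations from the mean: 165.4286
Step 3: Sample variance = 165.4286 / 6 = 27.5714
Step 4: Standard deviation = sqrt(27.5714) = 5.2509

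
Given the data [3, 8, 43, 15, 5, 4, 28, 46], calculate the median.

11.5

Step 1: Sort the data in ascending order: [3, 4, 5, 8, 15, 28, 43, 46]
Step 2: The number of values is n = 8.
Step 3: Since n is even, the median is the average of positions 4 and 5:
  Median = (8 + 15) / 2 = 11.5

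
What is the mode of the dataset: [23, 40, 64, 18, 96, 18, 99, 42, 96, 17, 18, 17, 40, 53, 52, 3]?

18

Step 1: Count the frequency of each value:
  3: appears 1 time(s)
  17: appears 2 time(s)
  18: appears 3 time(s)
  23: appears 1 time(s)
  40: appears 2 time(s)
  42: appears 1 time(s)
  52: appears 1 time(s)
  53: appears 1 time(s)
  64: appears 1 time(s)
  96: appears 2 time(s)
  99: appears 1 time(s)
Step 2: The value 18 appears most frequently (3 times).
Step 3: Mode = 18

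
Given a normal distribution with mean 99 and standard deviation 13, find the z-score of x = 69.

-2.3077

Step 1: Recall the z-score formula: z = (x - mu) / sigma
Step 2: Substitute values: z = (69 - 99) / 13
Step 3: z = -30 / 13 = -2.3077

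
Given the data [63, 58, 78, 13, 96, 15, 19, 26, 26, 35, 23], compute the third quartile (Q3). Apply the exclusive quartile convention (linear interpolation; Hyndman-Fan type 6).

63

Step 1: Sort the data: [13, 15, 19, 23, 26, 26, 35, 58, 63, 78, 96]
Step 2: n = 11
Step 3: Using the exclusive quartile method:
  Q1 = 19
  Q2 (median) = 26
  Q3 = 63
  IQR = Q3 - Q1 = 63 - 19 = 44
Step 4: Q3 = 63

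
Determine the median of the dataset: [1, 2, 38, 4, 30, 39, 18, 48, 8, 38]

24

Step 1: Sort the data in ascending order: [1, 2, 4, 8, 18, 30, 38, 38, 39, 48]
Step 2: The number of values is n = 10.
Step 3: Since n is even, the median is the average of positions 5 and 6:
  Median = (18 + 30) / 2 = 24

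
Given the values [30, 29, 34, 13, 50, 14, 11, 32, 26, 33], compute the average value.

27.2

Step 1: Sum all values: 30 + 29 + 34 + 13 + 50 + 14 + 11 + 32 + 26 + 33 = 272
Step 2: Count the number of values: n = 10
Step 3: Mean = sum / n = 272 / 10 = 27.2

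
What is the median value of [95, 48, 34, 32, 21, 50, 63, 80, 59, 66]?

54.5

Step 1: Sort the data in ascending order: [21, 32, 34, 48, 50, 59, 63, 66, 80, 95]
Step 2: The number of values is n = 10.
Step 3: Since n is even, the median is the average of positions 5 and 6:
  Median = (50 + 59) / 2 = 54.5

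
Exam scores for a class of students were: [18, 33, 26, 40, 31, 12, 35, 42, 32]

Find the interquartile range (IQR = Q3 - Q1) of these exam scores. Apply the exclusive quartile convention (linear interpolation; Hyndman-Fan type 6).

15.5

Step 1: Sort the data: [12, 18, 26, 31, 32, 33, 35, 40, 42]
Step 2: n = 9
Step 3: Using the exclusive quartile method:
  Q1 = 22
  Q2 (median) = 32
  Q3 = 37.5
  IQR = Q3 - Q1 = 37.5 - 22 = 15.5
Step 4: IQR = 15.5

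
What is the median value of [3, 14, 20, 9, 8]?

9

Step 1: Sort the data in ascending order: [3, 8, 9, 14, 20]
Step 2: The number of values is n = 5.
Step 3: Since n is odd, the median is the middle value at position 3: 9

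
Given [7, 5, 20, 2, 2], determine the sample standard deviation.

7.4632

Step 1: Compute the mean: 7.2
Step 2: Sum of squared deviations from the mean: 222.8
Step 3: Sample variance = 222.8 / 4 = 55.7
Step 4: Standard deviation = sqrt(55.7) = 7.4632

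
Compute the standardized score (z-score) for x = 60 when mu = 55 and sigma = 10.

0.5

Step 1: Recall the z-score formula: z = (x - mu) / sigma
Step 2: Substitute values: z = (60 - 55) / 10
Step 3: z = 5 / 10 = 0.5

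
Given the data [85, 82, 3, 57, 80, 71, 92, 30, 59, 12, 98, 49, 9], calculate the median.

59

Step 1: Sort the data in ascending order: [3, 9, 12, 30, 49, 57, 59, 71, 80, 82, 85, 92, 98]
Step 2: The number of values is n = 13.
Step 3: Since n is odd, the median is the middle value at position 7: 59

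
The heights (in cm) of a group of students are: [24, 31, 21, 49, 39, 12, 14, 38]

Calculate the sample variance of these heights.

169.4286

Step 1: Compute the mean: (24 + 31 + 21 + 49 + 39 + 12 + 14 + 38) / 8 = 28.5
Step 2: Compute squared deviations from the mean:
  (24 - 28.5)^2 = 20.25
  (31 - 28.5)^2 = 6.25
  (21 - 28.5)^2 = 56.25
  (49 - 28.5)^2 = 420.25
  (39 - 28.5)^2 = 110.25
  (12 - 28.5)^2 = 272.25
  (14 - 28.5)^2 = 210.25
  (38 - 28.5)^2 = 90.25
Step 3: Sum of squared deviations = 1186
Step 4: Sample variance = 1186 / 7 = 169.4286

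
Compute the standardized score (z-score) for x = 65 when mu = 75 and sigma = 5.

-2

Step 1: Recall the z-score formula: z = (x - mu) / sigma
Step 2: Substitute values: z = (65 - 75) / 5
Step 3: z = -10 / 5 = -2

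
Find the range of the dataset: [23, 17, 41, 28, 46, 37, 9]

37

Step 1: Identify the maximum value: max = 46
Step 2: Identify the minimum value: min = 9
Step 3: Range = max - min = 46 - 9 = 37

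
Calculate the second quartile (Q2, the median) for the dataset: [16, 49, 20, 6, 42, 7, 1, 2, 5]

7

Step 1: Sort the data: [1, 2, 5, 6, 7, 16, 20, 42, 49]
Step 2: n = 9
Step 3: Q2 is the median. Since n is odd, it is the middle value at position 5: 7
Step 4: Q2 = 7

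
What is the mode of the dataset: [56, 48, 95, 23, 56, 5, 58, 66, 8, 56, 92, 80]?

56

Step 1: Count the frequency of each value:
  5: appears 1 time(s)
  8: appears 1 time(s)
  23: appears 1 time(s)
  48: appears 1 time(s)
  56: appears 3 time(s)
  58: appears 1 time(s)
  66: appears 1 time(s)
  80: appears 1 time(s)
  92: appears 1 time(s)
  95: appears 1 time(s)
Step 2: The value 56 appears most frequently (3 times).
Step 3: Mode = 56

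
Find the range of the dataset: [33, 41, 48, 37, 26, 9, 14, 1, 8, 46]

47

Step 1: Identify the maximum value: max = 48
Step 2: Identify the minimum value: min = 1
Step 3: Range = max - min = 48 - 1 = 47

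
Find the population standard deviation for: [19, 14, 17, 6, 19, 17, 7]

5.083

Step 1: Compute the mean: 14.1429
Step 2: Sum of squared deviations from the mean: 180.8571
Step 3: Population variance = 180.8571 / 7 = 25.8367
Step 4: Standard deviation = sqrt(25.8367) = 5.083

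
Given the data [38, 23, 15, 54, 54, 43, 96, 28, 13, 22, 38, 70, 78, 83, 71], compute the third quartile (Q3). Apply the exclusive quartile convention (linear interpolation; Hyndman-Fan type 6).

71

Step 1: Sort the data: [13, 15, 22, 23, 28, 38, 38, 43, 54, 54, 70, 71, 78, 83, 96]
Step 2: n = 15
Step 3: Using the exclusive quartile method:
  Q1 = 23
  Q2 (median) = 43
  Q3 = 71
  IQR = Q3 - Q1 = 71 - 23 = 48
Step 4: Q3 = 71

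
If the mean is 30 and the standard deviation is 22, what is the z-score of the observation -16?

-2.0909

Step 1: Recall the z-score formula: z = (x - mu) / sigma
Step 2: Substitute values: z = (-16 - 30) / 22
Step 3: z = -46 / 22 = -2.0909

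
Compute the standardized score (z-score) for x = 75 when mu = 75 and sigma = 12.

0

Step 1: Recall the z-score formula: z = (x - mu) / sigma
Step 2: Substitute values: z = (75 - 75) / 12
Step 3: z = 0 / 12 = 0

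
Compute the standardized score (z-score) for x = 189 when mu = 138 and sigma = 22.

2.3182

Step 1: Recall the z-score formula: z = (x - mu) / sigma
Step 2: Substitute values: z = (189 - 138) / 22
Step 3: z = 51 / 22 = 2.3182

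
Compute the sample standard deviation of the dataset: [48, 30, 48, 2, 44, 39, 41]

16.2173

Step 1: Compute the mean: 36
Step 2: Sum of squared deviations from the mean: 1578
Step 3: Sample variance = 1578 / 6 = 263
Step 4: Standard deviation = sqrt(263) = 16.2173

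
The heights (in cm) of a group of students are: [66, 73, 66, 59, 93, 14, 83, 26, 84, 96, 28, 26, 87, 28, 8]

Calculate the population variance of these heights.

891.76

Step 1: Compute the mean: (66 + 73 + 66 + 59 + 93 + 14 + 83 + 26 + 84 + 96 + 28 + 26 + 87 + 28 + 8) / 15 = 55.8
Step 2: Compute squared deviations from the mean:
  (66 - 55.8)^2 = 104.04
  (73 - 55.8)^2 = 295.84
  (66 - 55.8)^2 = 104.04
  (59 - 55.8)^2 = 10.24
  (93 - 55.8)^2 = 1383.84
  (14 - 55.8)^2 = 1747.24
  (83 - 55.8)^2 = 739.84
  (26 - 55.8)^2 = 888.04
  (84 - 55.8)^2 = 795.24
  (96 - 55.8)^2 = 1616.04
  (28 - 55.8)^2 = 772.84
  (26 - 55.8)^2 = 888.04
  (87 - 55.8)^2 = 973.44
  (28 - 55.8)^2 = 772.84
  (8 - 55.8)^2 = 2284.84
Step 3: Sum of squared deviations = 13376.4
Step 4: Population variance = 13376.4 / 15 = 891.76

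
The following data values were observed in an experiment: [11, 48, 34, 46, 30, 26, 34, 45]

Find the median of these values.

34

Step 1: Sort the data in ascending order: [11, 26, 30, 34, 34, 45, 46, 48]
Step 2: The number of values is n = 8.
Step 3: Since n is even, the median is the average of positions 4 and 5:
  Median = (34 + 34) / 2 = 34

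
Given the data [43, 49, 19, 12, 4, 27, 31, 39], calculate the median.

29

Step 1: Sort the data in ascending order: [4, 12, 19, 27, 31, 39, 43, 49]
Step 2: The number of values is n = 8.
Step 3: Since n is even, the median is the average of positions 4 and 5:
  Median = (27 + 31) / 2 = 29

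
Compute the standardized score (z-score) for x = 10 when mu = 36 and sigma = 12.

-2.1667

Step 1: Recall the z-score formula: z = (x - mu) / sigma
Step 2: Substitute values: z = (10 - 36) / 12
Step 3: z = -26 / 12 = -2.1667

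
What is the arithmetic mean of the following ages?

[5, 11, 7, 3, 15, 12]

8.8333

Step 1: Sum all values: 5 + 11 + 7 + 3 + 15 + 12 = 53
Step 2: Count the number of values: n = 6
Step 3: Mean = sum / n = 53 / 6 = 8.8333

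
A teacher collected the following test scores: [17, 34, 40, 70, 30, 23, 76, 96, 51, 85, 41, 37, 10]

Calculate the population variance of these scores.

670.6864

Step 1: Compute the mean: (17 + 34 + 40 + 70 + 30 + 23 + 76 + 96 + 51 + 85 + 41 + 37 + 10) / 13 = 46.9231
Step 2: Compute squared deviations from the mean:
  (17 - 46.9231)^2 = 895.3905
  (34 - 46.9231)^2 = 167.0059
  (40 - 46.9231)^2 = 47.929
  (70 - 46.9231)^2 = 532.5444
  (30 - 46.9231)^2 = 286.3905
  (23 - 46.9231)^2 = 572.3136
  (76 - 46.9231)^2 = 845.4675
  (96 - 46.9231)^2 = 2408.5444
  (51 - 46.9231)^2 = 16.6213
  (85 - 46.9231)^2 = 1449.8521
  (41 - 46.9231)^2 = 35.0828
  (37 - 46.9231)^2 = 98.4675
  (10 - 46.9231)^2 = 1363.3136
Step 3: Sum of squared deviations = 8718.9231
Step 4: Population variance = 8718.9231 / 13 = 670.6864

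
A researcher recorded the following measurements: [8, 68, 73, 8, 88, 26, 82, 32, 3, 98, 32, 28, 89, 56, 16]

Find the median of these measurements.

32

Step 1: Sort the data in ascending order: [3, 8, 8, 16, 26, 28, 32, 32, 56, 68, 73, 82, 88, 89, 98]
Step 2: The number of values is n = 15.
Step 3: Since n is odd, the median is the middle value at position 8: 32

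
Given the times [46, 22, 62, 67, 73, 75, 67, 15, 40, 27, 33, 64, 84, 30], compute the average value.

50.3571

Step 1: Sum all values: 46 + 22 + 62 + 67 + 73 + 75 + 67 + 15 + 40 + 27 + 33 + 64 + 84 + 30 = 705
Step 2: Count the number of values: n = 14
Step 3: Mean = sum / n = 705 / 14 = 50.3571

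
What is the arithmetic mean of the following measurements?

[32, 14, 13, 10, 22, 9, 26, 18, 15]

17.6667

Step 1: Sum all values: 32 + 14 + 13 + 10 + 22 + 9 + 26 + 18 + 15 = 159
Step 2: Count the number of values: n = 9
Step 3: Mean = sum / n = 159 / 9 = 17.6667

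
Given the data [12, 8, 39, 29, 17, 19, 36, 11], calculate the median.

18

Step 1: Sort the data in ascending order: [8, 11, 12, 17, 19, 29, 36, 39]
Step 2: The number of values is n = 8.
Step 3: Since n is even, the median is the average of positions 4 and 5:
  Median = (17 + 19) / 2 = 18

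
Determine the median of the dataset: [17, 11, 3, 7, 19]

11

Step 1: Sort the data in ascending order: [3, 7, 11, 17, 19]
Step 2: The number of values is n = 5.
Step 3: Since n is odd, the median is the middle value at position 3: 11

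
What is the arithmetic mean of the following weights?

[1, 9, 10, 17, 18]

11

Step 1: Sum all values: 1 + 9 + 10 + 17 + 18 = 55
Step 2: Count the number of values: n = 5
Step 3: Mean = sum / n = 55 / 5 = 11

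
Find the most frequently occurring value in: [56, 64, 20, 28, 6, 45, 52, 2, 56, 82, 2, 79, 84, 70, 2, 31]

2

Step 1: Count the frequency of each value:
  2: appears 3 time(s)
  6: appears 1 time(s)
  20: appears 1 time(s)
  28: appears 1 time(s)
  31: appears 1 time(s)
  45: appears 1 time(s)
  52: appears 1 time(s)
  56: appears 2 time(s)
  64: appears 1 time(s)
  70: appears 1 time(s)
  79: appears 1 time(s)
  82: appears 1 time(s)
  84: appears 1 time(s)
Step 2: The value 2 appears most frequently (3 times).
Step 3: Mode = 2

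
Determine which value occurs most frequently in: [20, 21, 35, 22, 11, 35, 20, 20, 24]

20

Step 1: Count the frequency of each value:
  11: appears 1 time(s)
  20: appears 3 time(s)
  21: appears 1 time(s)
  22: appears 1 time(s)
  24: appears 1 time(s)
  35: appears 2 time(s)
Step 2: The value 20 appears most frequently (3 times).
Step 3: Mode = 20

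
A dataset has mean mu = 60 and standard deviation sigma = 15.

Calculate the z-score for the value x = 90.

2

Step 1: Recall the z-score formula: z = (x - mu) / sigma
Step 2: Substitute values: z = (90 - 60) / 15
Step 3: z = 30 / 15 = 2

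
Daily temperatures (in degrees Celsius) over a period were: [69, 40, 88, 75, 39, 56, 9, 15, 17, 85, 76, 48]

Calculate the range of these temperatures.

79

Step 1: Identify the maximum value: max = 88
Step 2: Identify the minimum value: min = 9
Step 3: Range = max - min = 88 - 9 = 79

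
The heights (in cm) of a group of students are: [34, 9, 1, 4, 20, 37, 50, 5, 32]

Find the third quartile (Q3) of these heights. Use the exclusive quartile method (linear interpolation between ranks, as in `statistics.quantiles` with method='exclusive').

35.5

Step 1: Sort the data: [1, 4, 5, 9, 20, 32, 34, 37, 50]
Step 2: n = 9
Step 3: Using the exclusive quartile method:
  Q1 = 4.5
  Q2 (median) = 20
  Q3 = 35.5
  IQR = Q3 - Q1 = 35.5 - 4.5 = 31
Step 4: Q3 = 35.5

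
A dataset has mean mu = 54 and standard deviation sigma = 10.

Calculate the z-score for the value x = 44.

-1

Step 1: Recall the z-score formula: z = (x - mu) / sigma
Step 2: Substitute values: z = (44 - 54) / 10
Step 3: z = -10 / 10 = -1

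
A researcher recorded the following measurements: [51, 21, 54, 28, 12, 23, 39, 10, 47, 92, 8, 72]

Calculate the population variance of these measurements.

629.4097

Step 1: Compute the mean: (51 + 21 + 54 + 28 + 12 + 23 + 39 + 10 + 47 + 92 + 8 + 72) / 12 = 38.0833
Step 2: Compute squared deviations from the mean:
  (51 - 38.0833)^2 = 166.8403
  (21 - 38.0833)^2 = 291.8403
  (54 - 38.0833)^2 = 253.3403
  (28 - 38.0833)^2 = 101.6736
  (12 - 38.0833)^2 = 680.3403
  (23 - 38.0833)^2 = 227.5069
  (39 - 38.0833)^2 = 0.8403
  (10 - 38.0833)^2 = 788.6736
  (47 - 38.0833)^2 = 79.5069
  (92 - 38.0833)^2 = 2907.0069
  (8 - 38.0833)^2 = 905.0069
  (72 - 38.0833)^2 = 1150.3403
Step 3: Sum of squared deviations = 7552.9167
Step 4: Population variance = 7552.9167 / 12 = 629.4097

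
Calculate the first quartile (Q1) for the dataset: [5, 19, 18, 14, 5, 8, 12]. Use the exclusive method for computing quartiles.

5

Step 1: Sort the data: [5, 5, 8, 12, 14, 18, 19]
Step 2: n = 7
Step 3: Using the exclusive quartile method:
  Q1 = 5
  Q2 (median) = 12
  Q3 = 18
  IQR = Q3 - Q1 = 18 - 5 = 13
Step 4: Q1 = 5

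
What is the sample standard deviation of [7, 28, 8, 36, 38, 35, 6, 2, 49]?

17.4984

Step 1: Compute the mean: 23.2222
Step 2: Sum of squared deviations from the mean: 2449.5556
Step 3: Sample variance = 2449.5556 / 8 = 306.1944
Step 4: Standard deviation = sqrt(306.1944) = 17.4984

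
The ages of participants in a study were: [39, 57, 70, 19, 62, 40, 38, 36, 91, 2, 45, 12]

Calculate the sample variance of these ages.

628.0833

Step 1: Compute the mean: (39 + 57 + 70 + 19 + 62 + 40 + 38 + 36 + 91 + 2 + 45 + 12) / 12 = 42.5833
Step 2: Compute squared deviations from the mean:
  (39 - 42.5833)^2 = 12.8403
  (57 - 42.5833)^2 = 207.8403
  (70 - 42.5833)^2 = 751.6736
  (19 - 42.5833)^2 = 556.1736
  (62 - 42.5833)^2 = 377.0069
  (40 - 42.5833)^2 = 6.6736
  (38 - 42.5833)^2 = 21.0069
  (36 - 42.5833)^2 = 43.3403
  (91 - 42.5833)^2 = 2344.1736
  (2 - 42.5833)^2 = 1647.0069
  (45 - 42.5833)^2 = 5.8403
  (12 - 42.5833)^2 = 935.3403
Step 3: Sum of squared deviations = 6908.9167
Step 4: Sample variance = 6908.9167 / 11 = 628.0833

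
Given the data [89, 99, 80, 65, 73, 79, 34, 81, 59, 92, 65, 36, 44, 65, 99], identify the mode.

65

Step 1: Count the frequency of each value:
  34: appears 1 time(s)
  36: appears 1 time(s)
  44: appears 1 time(s)
  59: appears 1 time(s)
  65: appears 3 time(s)
  73: appears 1 time(s)
  79: appears 1 time(s)
  80: appears 1 time(s)
  81: appears 1 time(s)
  89: appears 1 time(s)
  92: appears 1 time(s)
  99: appears 2 time(s)
Step 2: The value 65 appears most frequently (3 times).
Step 3: Mode = 65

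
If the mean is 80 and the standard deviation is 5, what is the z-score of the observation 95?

3

Step 1: Recall the z-score formula: z = (x - mu) / sigma
Step 2: Substitute values: z = (95 - 80) / 5
Step 3: z = 15 / 5 = 3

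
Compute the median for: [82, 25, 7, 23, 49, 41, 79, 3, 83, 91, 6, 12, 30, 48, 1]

30

Step 1: Sort the data in ascending order: [1, 3, 6, 7, 12, 23, 25, 30, 41, 48, 49, 79, 82, 83, 91]
Step 2: The number of values is n = 15.
Step 3: Since n is odd, the median is the middle value at position 8: 30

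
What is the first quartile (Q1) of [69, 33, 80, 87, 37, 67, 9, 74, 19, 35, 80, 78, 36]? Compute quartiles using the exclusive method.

34

Step 1: Sort the data: [9, 19, 33, 35, 36, 37, 67, 69, 74, 78, 80, 80, 87]
Step 2: n = 13
Step 3: Using the exclusive quartile method:
  Q1 = 34
  Q2 (median) = 67
  Q3 = 79
  IQR = Q3 - Q1 = 79 - 34 = 45
Step 4: Q1 = 34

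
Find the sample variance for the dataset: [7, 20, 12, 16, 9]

27.7

Step 1: Compute the mean: (7 + 20 + 12 + 16 + 9) / 5 = 12.8
Step 2: Compute squared deviations from the mean:
  (7 - 12.8)^2 = 33.64
  (20 - 12.8)^2 = 51.84
  (12 - 12.8)^2 = 0.64
  (16 - 12.8)^2 = 10.24
  (9 - 12.8)^2 = 14.44
Step 3: Sum of squared deviations = 110.8
Step 4: Sample variance = 110.8 / 4 = 27.7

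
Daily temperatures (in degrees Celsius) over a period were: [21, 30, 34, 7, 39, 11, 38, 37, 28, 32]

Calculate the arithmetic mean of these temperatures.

27.7

Step 1: Sum all values: 21 + 30 + 34 + 7 + 39 + 11 + 38 + 37 + 28 + 32 = 277
Step 2: Count the number of values: n = 10
Step 3: Mean = sum / n = 277 / 10 = 27.7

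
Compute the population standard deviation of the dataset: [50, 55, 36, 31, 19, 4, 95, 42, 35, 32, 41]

21.9048

Step 1: Compute the mean: 40
Step 2: Sum of squared deviations from the mean: 5278
Step 3: Population variance = 5278 / 11 = 479.8182
Step 4: Standard deviation = sqrt(479.8182) = 21.9048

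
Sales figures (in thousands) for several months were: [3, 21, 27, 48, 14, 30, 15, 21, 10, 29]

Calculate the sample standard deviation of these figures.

12.621

Step 1: Compute the mean: 21.8
Step 2: Sum of squared deviations from the mean: 1433.6
Step 3: Sample variance = 1433.6 / 9 = 159.2889
Step 4: Standard deviation = sqrt(159.2889) = 12.621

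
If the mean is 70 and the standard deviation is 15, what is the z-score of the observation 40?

-2

Step 1: Recall the z-score formula: z = (x - mu) / sigma
Step 2: Substitute values: z = (40 - 70) / 15
Step 3: z = -30 / 15 = -2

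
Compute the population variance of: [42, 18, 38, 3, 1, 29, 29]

223.8367

Step 1: Compute the mean: (42 + 18 + 38 + 3 + 1 + 29 + 29) / 7 = 22.8571
Step 2: Compute squared deviations from the mean:
  (42 - 22.8571)^2 = 366.449
  (18 - 22.8571)^2 = 23.5918
  (38 - 22.8571)^2 = 229.3061
  (3 - 22.8571)^2 = 394.3061
  (1 - 22.8571)^2 = 477.7347
  (29 - 22.8571)^2 = 37.7347
  (29 - 22.8571)^2 = 37.7347
Step 3: Sum of squared deviations = 1566.8571
Step 4: Population variance = 1566.8571 / 7 = 223.8367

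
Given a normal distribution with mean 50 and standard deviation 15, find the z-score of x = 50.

0

Step 1: Recall the z-score formula: z = (x - mu) / sigma
Step 2: Substitute values: z = (50 - 50) / 15
Step 3: z = 0 / 15 = 0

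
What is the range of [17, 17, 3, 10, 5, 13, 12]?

14

Step 1: Identify the maximum value: max = 17
Step 2: Identify the minimum value: min = 3
Step 3: Range = max - min = 17 - 3 = 14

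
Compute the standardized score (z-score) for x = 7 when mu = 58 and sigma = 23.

-2.2174

Step 1: Recall the z-score formula: z = (x - mu) / sigma
Step 2: Substitute values: z = (7 - 58) / 23
Step 3: z = -51 / 23 = -2.2174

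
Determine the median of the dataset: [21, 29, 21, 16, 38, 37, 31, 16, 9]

21

Step 1: Sort the data in ascending order: [9, 16, 16, 21, 21, 29, 31, 37, 38]
Step 2: The number of values is n = 9.
Step 3: Since n is odd, the median is the middle value at position 5: 21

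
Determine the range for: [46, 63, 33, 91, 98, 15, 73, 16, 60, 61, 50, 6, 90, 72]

92

Step 1: Identify the maximum value: max = 98
Step 2: Identify the minimum value: min = 6
Step 3: Range = max - min = 98 - 6 = 92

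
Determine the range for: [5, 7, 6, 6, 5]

2

Step 1: Identify the maximum value: max = 7
Step 2: Identify the minimum value: min = 5
Step 3: Range = max - min = 7 - 5 = 2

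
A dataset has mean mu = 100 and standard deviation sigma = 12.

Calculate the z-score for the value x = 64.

-3

Step 1: Recall the z-score formula: z = (x - mu) / sigma
Step 2: Substitute values: z = (64 - 100) / 12
Step 3: z = -36 / 12 = -3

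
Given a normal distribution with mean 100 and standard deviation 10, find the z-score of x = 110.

1

Step 1: Recall the z-score formula: z = (x - mu) / sigma
Step 2: Substitute values: z = (110 - 100) / 10
Step 3: z = 10 / 10 = 1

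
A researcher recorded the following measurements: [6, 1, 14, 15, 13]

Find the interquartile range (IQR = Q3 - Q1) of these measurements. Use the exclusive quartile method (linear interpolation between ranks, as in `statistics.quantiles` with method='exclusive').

11

Step 1: Sort the data: [1, 6, 13, 14, 15]
Step 2: n = 5
Step 3: Using the exclusive quartile method:
  Q1 = 3.5
  Q2 (median) = 13
  Q3 = 14.5
  IQR = Q3 - Q1 = 14.5 - 3.5 = 11
Step 4: IQR = 11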